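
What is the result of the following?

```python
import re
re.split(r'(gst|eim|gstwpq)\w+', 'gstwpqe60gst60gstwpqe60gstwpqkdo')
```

['', 'gst', '']

Alternation isn't longest-match — the leftmost alternative that fits at this position is chosen.
The group in the pattern means `split` returns the separators' captures alongside the pieces.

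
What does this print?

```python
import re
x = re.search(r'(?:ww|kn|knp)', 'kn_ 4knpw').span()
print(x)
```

The match spans [0:2] → 'kn'.

(0, 2)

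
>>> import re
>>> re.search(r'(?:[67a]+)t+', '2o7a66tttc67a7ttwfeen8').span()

(2, 9)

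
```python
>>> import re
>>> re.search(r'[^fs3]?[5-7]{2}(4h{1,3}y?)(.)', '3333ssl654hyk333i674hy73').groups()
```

('4hy', 'k')

The match spans [6:13] → 'l654hyk'.
Captured: group 1 = '4hy', group 2 = 'k'.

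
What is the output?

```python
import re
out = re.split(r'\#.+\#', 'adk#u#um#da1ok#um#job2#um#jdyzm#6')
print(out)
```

Matches to split on: at [3:32] → '#u#um#da1ok#um#job2#um#jdyzm#'.
The string is cut at each match, leaving 2 pieces.

['adk', '6']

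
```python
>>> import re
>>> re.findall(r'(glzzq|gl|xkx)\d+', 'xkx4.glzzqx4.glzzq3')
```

['xkx', 'glzzq']

Matches: at [0:4] match 'xkx4', group 1 = 'xkx'; at [13:19] match 'glzzq3', group 1 = 'glzzq'.
One capturing group, so `findall` returns just the captured substring from each match — 2 in all.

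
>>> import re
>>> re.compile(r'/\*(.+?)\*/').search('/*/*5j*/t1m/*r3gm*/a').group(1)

'/*5j'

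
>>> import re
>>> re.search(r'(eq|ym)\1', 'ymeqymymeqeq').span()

(4, 8)

A backreference is literal: `\1` must see the identical characters the first group matched.
`search` walks the string left to right and returns the first match it finds.
The match spans [4:8] → 'ymym'.
Captured: group 1 = 'ym'.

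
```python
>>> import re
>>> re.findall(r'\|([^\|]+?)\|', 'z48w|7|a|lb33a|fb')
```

['7', 'lb33a']

Matches: at [4:7] match '|7|', group 1 = '7'; at [8:15] match '|lb33a|', group 1 = 'lb33a'.
With a single group, `findall` returns only what that group captured — 2 items.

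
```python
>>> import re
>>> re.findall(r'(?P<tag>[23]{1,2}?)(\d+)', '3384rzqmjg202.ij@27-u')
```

The pattern matches 1 to 2 of one of [23] (lazy) (captured as 'tag'); then one or more of a digit (captured).
2 groups means each result is a tuple of 2 captured strings — 3 here.

[('3', '384'), ('2', '02'), ('2', '7')]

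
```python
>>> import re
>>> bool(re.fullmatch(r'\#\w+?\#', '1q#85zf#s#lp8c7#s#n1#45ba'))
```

False

For `fullmatch`, every character of the input must be accounted for by the pattern.
Here there's no way to consume every character, so the call returns None, and `bool(None)` is False.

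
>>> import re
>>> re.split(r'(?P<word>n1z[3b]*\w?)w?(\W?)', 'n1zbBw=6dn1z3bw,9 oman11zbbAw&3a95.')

With a capturing group present, the delimiter's captured portion is kept in the result list.

['', 'n1zbB', '=', '6d', 'n1z3bw', ',', '9 oman11zbbAw&3a95.']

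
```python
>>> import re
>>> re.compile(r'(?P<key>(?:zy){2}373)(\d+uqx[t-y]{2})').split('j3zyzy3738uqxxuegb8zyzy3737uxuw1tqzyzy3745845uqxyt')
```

['j3', 'zyzy373', '8uqxxu', 'egb8zyzy3737uxuw1tqzyzy3745845uqxyt']

The pattern matches the literal 'zy' repeated 2 times, then the literal '373' (captured as 'key'); then one or more of a digit, then the literal 'uqx', then exactly 2 of a character in [t-y] (captured).
`re.split` interleaves the captured-group text with the surrounding fragments.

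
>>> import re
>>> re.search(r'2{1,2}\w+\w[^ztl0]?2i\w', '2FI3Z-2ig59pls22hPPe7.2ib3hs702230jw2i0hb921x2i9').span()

This matches 1 to 2 of the literal '2', then one or more of a word character, then a word character; then optionally any character except [ztl0], then the literal '2i', then a word character.
`search` walks the string left to right and returns the first match it finds.
The match spans [0:9] → '2FI3Z-2ig'.

(0, 9)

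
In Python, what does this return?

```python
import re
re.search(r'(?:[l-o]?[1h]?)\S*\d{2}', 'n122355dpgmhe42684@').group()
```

Pattern: optionally a character in [l-o], then optionally one of [1h] (non-capturing group); then zero or more of a non-whitespace character, then exactly 2 of a digit.
`re.search` tries every starting position until one works.
The match spans [0:18] → 'n122355dpgmhe42684'.

'n122355dpgmhe42684'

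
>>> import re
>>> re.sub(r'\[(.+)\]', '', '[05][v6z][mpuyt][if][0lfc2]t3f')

't3f'

Matches: at [0:27] → '[05][v6z][mpuyt][if][0lfc2]'.
`sub` substitutes '' at each match site.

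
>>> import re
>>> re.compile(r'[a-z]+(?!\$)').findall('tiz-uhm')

['tiz', 'uhm']

`(?!…)`/`(?<!…)` only lets a position through if the neighbouring text does NOT match; no characters are consumed.
Scanning left to right: at [0:3] → 'tiz'; at [4:7] → 'uhm'.
Since nothing is captured, `findall` lists the 2 matched substrings directly.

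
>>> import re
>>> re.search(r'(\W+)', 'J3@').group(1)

The match spans [2:3] → '@'.
Captured: group 1 = '@'.

'@'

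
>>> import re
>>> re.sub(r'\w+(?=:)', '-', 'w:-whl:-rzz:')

'-:--:--:'

The `(?=…)`/`(?<=…)` assertion just peeks at neighbouring text; it doesn't advance the match position.
Matches: at [0:1] → 'w'; at [3:6] → 'whl'; at [8:11] → 'rzz'.
Each match is replaced by '-'.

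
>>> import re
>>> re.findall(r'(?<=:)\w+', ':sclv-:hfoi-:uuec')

['sclv', 'hfoi', 'uuec']

The `(?=…)`/`(?<=…)` assertion just peeks at neighbouring text; it doesn't advance the match position.
Since nothing is captured, `findall` lists the 3 matched substrings directly.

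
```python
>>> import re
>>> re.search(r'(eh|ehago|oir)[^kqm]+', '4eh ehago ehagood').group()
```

'eh ehago ehagood'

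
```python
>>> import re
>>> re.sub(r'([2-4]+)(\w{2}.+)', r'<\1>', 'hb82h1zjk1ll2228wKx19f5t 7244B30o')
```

'hb8<2>'

The pattern matches one or more of a character in [2-4] (captured); then exactly 2 of a word character, then one or more of any character (captured).
Matches: at [3:33] → '2h1zjk1ll2228wKx19f5t 7244B30o'.
The replacement refers to a captured group, so each match is rewritten using its own captured text.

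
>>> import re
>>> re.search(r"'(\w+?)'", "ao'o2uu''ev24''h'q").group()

"'o2uu'"

`search` walks the string left to right and returns the first match it finds.
The match spans [2:8] → "'o2uu'".
Captured: group 1 = 'o2uu'.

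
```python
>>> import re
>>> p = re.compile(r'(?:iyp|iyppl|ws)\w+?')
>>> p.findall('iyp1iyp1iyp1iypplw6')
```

['iyp1', 'iyp1', 'iyp1', 'iypp']

Alternation tries branches left to right and keeps the first one that lets the overall match succeed at that position.
`findall` yields the raw match text (4 of them) because the pattern has no groups.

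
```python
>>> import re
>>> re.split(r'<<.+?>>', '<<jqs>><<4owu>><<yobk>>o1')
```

['', '', '', 'o1']

A non-greedy quantifier consumes as few characters as it can — just enough that the remainder of the pattern still matches from where it stops; whatever follows it matches normally.
Matches to split on: at [0:7] → '<<jqs>>'; at [7:15] → '<<4owu>>'; at [15:23] → '<<yobk>>'.
Each match becomes a cut point; 4 segments remain.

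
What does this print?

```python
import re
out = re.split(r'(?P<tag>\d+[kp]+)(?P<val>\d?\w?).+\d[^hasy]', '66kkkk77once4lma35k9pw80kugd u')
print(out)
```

['', '66kkkk', '77', 'ugd u']

The pattern matches one or more of a digit, then one or more of one of [kp] (captured as 'tag'); then optionally a digit, then optionally a word character (captured as 'val'); then one or more of any character, then a digit, then any character except [hasy].
Matches to split on: at [0:25] → '66kkkk77once4lma35k9pw80k'.
Because the pattern has a capturing group, `split` also inserts each captured text between the pieces.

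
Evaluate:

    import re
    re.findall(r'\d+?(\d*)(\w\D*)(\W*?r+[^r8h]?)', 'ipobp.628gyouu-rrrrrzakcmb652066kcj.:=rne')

[('28', 'gyouu-rrrr', 'rz'), ('52066', 'kcj.:=', 'rn')]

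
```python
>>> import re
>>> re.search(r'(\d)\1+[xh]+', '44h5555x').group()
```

'44h'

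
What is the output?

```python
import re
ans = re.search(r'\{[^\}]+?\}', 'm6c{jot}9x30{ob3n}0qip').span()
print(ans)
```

The match spans [3:8] → '{jot}'.

(3, 8)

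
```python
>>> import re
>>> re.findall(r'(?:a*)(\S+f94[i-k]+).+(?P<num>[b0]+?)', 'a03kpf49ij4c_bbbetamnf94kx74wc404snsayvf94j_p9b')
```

The pattern matches zero or more of a literal 'a' (non-capturing group); then one or more of a non-whitespace character, then the literal 'f94', then one or more of a character in [i-k] (captured); then one or more of any character; then one or more of one of [b0] (lazy) (captured as 'num').
With 2 capturing groups, `findall` returns a 2-tuple per match.

[('03kpf49ij4c_bbbetamnf94kx74wc404snsayvf94j', 'b')]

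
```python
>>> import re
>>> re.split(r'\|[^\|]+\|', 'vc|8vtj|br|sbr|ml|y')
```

['vc', 'br', 'ml|y']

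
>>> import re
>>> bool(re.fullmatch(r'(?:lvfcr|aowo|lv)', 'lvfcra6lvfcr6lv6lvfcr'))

`fullmatch` succeeds only if the pattern covers the string from start to end.
Here the pattern can't cover the whole string, so the call returns None, and `bool(None)` is False.

False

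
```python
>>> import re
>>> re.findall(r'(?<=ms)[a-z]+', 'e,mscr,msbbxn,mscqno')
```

Because the assertion is zero-width, the text it checks is not consumed and won't appear in the result.
Scanning left to right: at [4:6] → 'cr'; at [9:13] → 'bbxn'; at [16:20] → 'cqno'.
Since nothing is captured, `findall` lists the 3 matched substrings directly.

['cr', 'bbxn', 'cqno']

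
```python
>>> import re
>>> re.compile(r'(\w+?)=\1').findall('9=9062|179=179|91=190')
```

['9', '179', '1']

The backreference `\1` re-matches whatever the first group consumed, character for character.
Walking the string: at [0:3] match '9=9', group 1 = '9'; at [7:14] match '179=179', group 1 = '179'; at [16:19] match '1=1', group 1 = '1'.
`findall` collects group 1 from each match (3 total).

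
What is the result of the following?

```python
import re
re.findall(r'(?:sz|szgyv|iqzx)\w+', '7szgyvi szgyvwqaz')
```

['szgyvi', 'szgyvwqaz']

Matches: at [1:7] → 'szgyvi'; at [8:17] → 'szgyvwqaz'.
With no groups in the pattern, `findall` gives back each whole match — 2 here.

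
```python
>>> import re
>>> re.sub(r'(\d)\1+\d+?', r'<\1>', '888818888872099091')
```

The backreference `\1` re-matches whatever the first group consumed, character for character.
Matches: at [0:5] → '88881'; at [5:11] → '888887'; at [13:16] → '990'.
The replacement refers to a captured group, so each match is rewritten using its own captured text.

'<8><8>20<9>91'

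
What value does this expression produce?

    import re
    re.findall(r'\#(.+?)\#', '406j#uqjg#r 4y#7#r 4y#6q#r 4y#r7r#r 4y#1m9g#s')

['uqjg', '7', '6q', 'r7r', '1m9g']

A non-greedy quantifier consumes as few characters as it can — just enough that the remainder of the pattern still matches from where it stops; whatever follows it matches normally.
Walking the string: at [4:10] match '#uqjg#', group 1 = 'uqjg'; at [14:17] match '#7#', group 1 = '7'; at [21:25] match '#6q#', group 1 = '6q'; at [29:34] match '#r7r#', group 1 = 'r7r'; at [38:44] match '#1m9g#', group 1 = '1m9g'.
One capturing group, so `findall` returns just the captured substring from each match — 5 in all.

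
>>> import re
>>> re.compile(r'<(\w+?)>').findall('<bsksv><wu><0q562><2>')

['bsksv', 'wu', '0q562', '2']

One capturing group, so `findall` returns just the captured substring from each match — 4 in all.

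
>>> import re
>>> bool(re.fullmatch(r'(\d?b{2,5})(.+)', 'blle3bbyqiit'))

False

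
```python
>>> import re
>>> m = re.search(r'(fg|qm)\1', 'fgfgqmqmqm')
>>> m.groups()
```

After group 1 captures some text, `\1` only succeeds where that same text appears again.
`search` walks the string left to right and returns the first match it finds.
The match spans [0:4] → 'fgfg'.
Captured: group 1 = 'fg'.

('fg',)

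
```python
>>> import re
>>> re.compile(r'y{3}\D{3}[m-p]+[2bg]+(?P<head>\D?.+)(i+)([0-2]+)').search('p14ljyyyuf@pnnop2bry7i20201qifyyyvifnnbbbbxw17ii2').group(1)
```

'ry7i20201qifyyyvifnnbbbbxw17i'

This matches exactly 3 of the literal 'y', then exactly 3 of a non-digit, then one or more of a character in [m-p]; then one or more of one of [2bg]; then optionally a non-digit, then one or more of any character (captured as 'head'); then one or more of a literal 'i' (captured); then one or more of a character in [0-2] (captured).
`re.search` scans for the first position where the pattern succeeds.
The match spans [5:49] → 'yyyuf@pnnop2bry7i20201qifyyyvifnnbbbbxw17ii2'.
Captured: group 1 = 'ry7i20201qifyyyvifnnbbbbxw17i', group 2 = 'i', group 3 = '2'.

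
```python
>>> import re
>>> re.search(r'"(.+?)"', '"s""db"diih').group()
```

'"s"'

With the lazy modifier that quantifier settles for the fewest repetitions that let the rest of the pattern succeed (the atoms after it are unaffected and can still be greedy).
`search` walks the string left to right and returns the first match it finds.
The match spans [0:3] → '"s"'.
Captured: group 1 = 's'.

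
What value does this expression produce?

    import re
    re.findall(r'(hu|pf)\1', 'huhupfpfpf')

`\1` is not a pattern — it's the concrete string captured by group 1, re-applied verbatim.
Because there's exactly one group, `findall` drops the full match and keeps group 1 from each hit.

['hu', 'pf']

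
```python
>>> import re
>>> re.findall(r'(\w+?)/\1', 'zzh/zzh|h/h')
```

A backreference is literal: `\1` must see the identical characters the first group matched.
`findall` collects group 1 from each match (2 total).

['zzh', 'h']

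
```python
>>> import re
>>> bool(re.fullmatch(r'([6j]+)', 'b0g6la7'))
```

False

Pattern: one or more of one of [6j] (captured).
For `fullmatch`, every character of the input must be accounted for by the pattern.
Here the string isn't matched end-to-end, so the call returns None, and `bool(None)` is False.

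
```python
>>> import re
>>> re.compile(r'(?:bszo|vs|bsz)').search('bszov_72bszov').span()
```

(0, 4)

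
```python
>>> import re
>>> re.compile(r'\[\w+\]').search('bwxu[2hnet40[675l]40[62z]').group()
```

Unlike `match`, `search` isn't anchored — it looks for the pattern anywhere in the string.
The match spans [12:18] → '[675l]'.

'[675l]'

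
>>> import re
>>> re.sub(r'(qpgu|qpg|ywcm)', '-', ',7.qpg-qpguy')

',7.---y'

Alternation tries branches left to right and keeps the first one that lets the overall match succeed at that position.
Matches: at [3:6] → 'qpg'; at [7:11] → 'qpgu'.
`sub` substitutes '-' at each match site.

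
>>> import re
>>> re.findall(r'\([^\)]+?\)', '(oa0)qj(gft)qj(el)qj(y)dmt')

['(oa0)', '(gft)', '(el)', '(y)']

Matches: at [0:5] → '(oa0)'; at [7:12] → '(gft)'; at [14:18] → '(el)'; at [20:23] → '(y)'.
Since nothing is captured, `findall` lists the 4 matched substrings directly.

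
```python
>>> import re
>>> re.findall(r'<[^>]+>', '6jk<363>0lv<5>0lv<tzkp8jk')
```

['<363>', '<5>']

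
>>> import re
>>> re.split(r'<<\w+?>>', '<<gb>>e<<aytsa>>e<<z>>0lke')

['', 'e', 'e', '0lke']

Matches to split on: at [0:6] → '<<gb>>'; at [7:16] → '<<aytsa>>'; at [17:22] → '<<z>>'.
Splitting on the pattern gives 4 pieces.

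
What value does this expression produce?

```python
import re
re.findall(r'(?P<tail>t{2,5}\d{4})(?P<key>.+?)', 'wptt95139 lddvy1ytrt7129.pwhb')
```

A `+?`/`*?`/`{m,n}?` starts at its minimum and grows only as far as needed for what follows to match.
Multiple groups make `findall` return tuples — one 2-tuple for the one match.

[('tt9513', '9')]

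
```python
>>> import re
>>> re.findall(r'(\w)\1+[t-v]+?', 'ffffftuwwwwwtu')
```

['f', 'w']

The backreference `\1` re-matches whatever the first group consumed, character for character.
`findall` collects group 1 from each match (2 total).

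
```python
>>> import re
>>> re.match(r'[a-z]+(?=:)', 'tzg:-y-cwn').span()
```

(0, 3)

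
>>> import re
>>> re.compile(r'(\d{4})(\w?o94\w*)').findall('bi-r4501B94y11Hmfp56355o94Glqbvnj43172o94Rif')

[('5635', '5o94Glqbvnj43172o94Rif')]

The pattern matches exactly 4 of a digit (captured); then optionally a word character, then the literal 'o94', then zero or more of a word character (captured).
Walking the string: at [18:44] match '56355o94Glqbvnj43172o94Rif', groups = ('5635', '5o94Glqbvnj43172o94Rif').
With 2 capturing groups, `findall` returns a 2-tuple per match.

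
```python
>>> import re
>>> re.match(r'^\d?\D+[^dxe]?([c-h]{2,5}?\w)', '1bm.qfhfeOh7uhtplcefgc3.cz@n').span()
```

Pattern: anchored at the start of the string; then optionally a digit, then one or more of a non-digit, then optionally any character except [dxe]; then 2 to 5 of a character in [c-h] (lazy), then a word character (captured).
`re.match` only tries the pattern at the start of the string.
The match spans [0:10] → '1bm.qfhfeO'.
Captured: group 1 = 'feO'.

(0, 10)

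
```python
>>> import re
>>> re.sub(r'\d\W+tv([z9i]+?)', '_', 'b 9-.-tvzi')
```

'b _i'

This matches a digit; then one or more of a non-word character, then the literal 'tv'; then one or more of one of [z9i] (lazy) (captured).
A `+?`/`*?`/`{m,n}?` starts at its minimum and grows only as far as needed for what follows to match.
Matches: at [2:9] → '9-.-tvz'.
Each match is replaced by '_'.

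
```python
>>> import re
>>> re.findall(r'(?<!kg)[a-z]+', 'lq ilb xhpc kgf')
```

['lq', 'ilb', 'xhpc', 'kgf']

Because the assertion is negative and zero-width, positions next to the forbidden text are skipped.
Since nothing is captured, `findall` lists the 4 matched substrings directly.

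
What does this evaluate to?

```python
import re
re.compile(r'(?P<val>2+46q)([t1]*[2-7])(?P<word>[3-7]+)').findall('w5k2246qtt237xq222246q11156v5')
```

[('2246q', 'tt2', '37'), ('222246q', '1115', '6')]

The pattern matches one or more of a literal '2', then the literal '46q' (captured as 'val'); then zero or more of one of [t1], then a character in [2-7] (captured); then one or more of a character in [3-7] (captured as 'word').
Walking the string: at [3:13] match '2246qtt237', groups = ('2246q', 'tt2', '37'); at [15:27] match '222246q11156', groups = ('222246q', '1115', '6').
With 3 capturing groups, `findall` returns a 3-tuple per match.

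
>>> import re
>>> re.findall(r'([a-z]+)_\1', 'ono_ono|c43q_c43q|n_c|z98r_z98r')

`\1` has to match the exact text group 1 already captured.
`findall` collects group 1 from the one match (1 total).

['ono']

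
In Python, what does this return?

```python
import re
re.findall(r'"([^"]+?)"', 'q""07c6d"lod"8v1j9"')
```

Scanning left to right: at [2:9] match '"07c6d"', group 1 = '07c6d'; at [12:19] match '"8v1j9"', group 1 = '8v1j9'.
One capturing group, so `findall` returns just the captured substring from each match — 2 in all.

['07c6d', '8v1j9']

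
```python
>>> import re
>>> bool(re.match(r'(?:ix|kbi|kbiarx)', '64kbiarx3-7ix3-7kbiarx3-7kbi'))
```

`re.match` only tries the pattern at the start of the string.
Here the string doesn't start with a match, so the call returns None, and `bool(None)` is False.

False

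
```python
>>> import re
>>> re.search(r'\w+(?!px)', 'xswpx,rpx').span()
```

Because the assertion is negative and zero-width, positions next to the forbidden text are skipped.
The match spans [0:5] → 'xswpx'.

(0, 5)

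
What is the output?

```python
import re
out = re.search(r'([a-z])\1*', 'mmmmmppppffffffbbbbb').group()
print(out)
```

mmmmm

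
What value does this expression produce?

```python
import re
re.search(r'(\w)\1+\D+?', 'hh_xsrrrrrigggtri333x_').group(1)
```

The match spans [0:3] → 'hh_'.
Captured: group 1 = 'h'.

'h'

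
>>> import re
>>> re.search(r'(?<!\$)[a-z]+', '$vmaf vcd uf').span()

Because the assertion is negative and zero-width, positions next to the forbidden text are skipped.
`search` walks the string left to right and returns the first match it finds.
The match spans [2:5] → 'maf'.

(2, 5)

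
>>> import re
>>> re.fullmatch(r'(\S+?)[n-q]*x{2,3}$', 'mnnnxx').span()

(0, 6)

`re.fullmatch` requires the pattern to consume the entire string.
The match spans [0:6] → 'mnnnxx'.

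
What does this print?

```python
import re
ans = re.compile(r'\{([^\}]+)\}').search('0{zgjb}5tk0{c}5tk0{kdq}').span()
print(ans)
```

`search` walks the string left to right and returns the first match it finds.
The match spans [1:7] → '{zgjb}'.
Captured: group 1 = 'zgjb'.

(1, 7)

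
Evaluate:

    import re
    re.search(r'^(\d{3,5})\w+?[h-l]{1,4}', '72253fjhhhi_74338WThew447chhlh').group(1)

This matches anchored at the start of the string; then 3 to 5 of a digit (captured); then one or more of a word character (lazy); then 1 to 4 of a character in [h-l].
Lazy quantifiers expand one character at a time until the remainder of the pattern can match.
`search` walks the string left to right and returns the first match it finds.
The match spans [0:10] → '72253fjhhh'.
Captured: group 1 = '72253'.

'72253'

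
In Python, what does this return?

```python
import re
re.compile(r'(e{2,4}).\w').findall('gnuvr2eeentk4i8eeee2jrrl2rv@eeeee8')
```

['eee', 'eeee', 'eeee']

Because there's exactly one group, `findall` drops the full match and keeps group 1 from each hit.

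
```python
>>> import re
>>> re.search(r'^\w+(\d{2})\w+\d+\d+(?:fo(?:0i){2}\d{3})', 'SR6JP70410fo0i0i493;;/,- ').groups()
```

Pattern: anchored at the start of the string; then one or more of a word character; then exactly 2 of a digit (captured); then one or more of a word character, then one or more of a digit, then one or more of a digit; then the literal 'fo', then the literal '0i' repeated 2 times, then exactly 3 of a digit (non-capturing group).
`re.search` scans for the first position where the pattern succeeds.
The match spans [0:19] → 'SR6JP70410fo0i0i493'.
Captured: group 1 = '70'.

('70',)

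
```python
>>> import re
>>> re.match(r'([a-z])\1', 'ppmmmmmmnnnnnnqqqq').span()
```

(0, 2)

The backreference `\1` re-matches whatever the first group consumed, character for character.
With `match`, the pattern is implicitly anchored at the beginning.
The match spans [0:2] → 'pp'.
Captured: group 1 = 'p'.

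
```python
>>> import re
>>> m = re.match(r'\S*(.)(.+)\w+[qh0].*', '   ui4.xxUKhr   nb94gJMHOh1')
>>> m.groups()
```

(' ', '  ui4.xxUKhr   nb94gJMH')

The match spans [0:27] → '   ui4.xxUKhr   nb94gJMHOh1'.
Captured: group 1 = ' ', group 2 = '  ui4.xxUKhr   nb94gJMH'.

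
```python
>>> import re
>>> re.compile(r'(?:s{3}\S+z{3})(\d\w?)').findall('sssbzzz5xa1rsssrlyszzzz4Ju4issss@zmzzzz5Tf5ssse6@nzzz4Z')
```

['4Z']

Pattern: exactly 3 of the literal 's', then one or more of a non-whitespace character, then exactly 3 of a literal 'z' (non-capturing group); then a digit, then optionally a word character (captured).
Matches: at [0:55] match 'sssbzzz5xa1rsssrlyszzzz4Ju4issss@zmzzzz5Tf5ssse6@nzzz4Z', group 1 = '4Z'.
One capturing group, so `findall` returns just the captured substring from the one match — 1 in all.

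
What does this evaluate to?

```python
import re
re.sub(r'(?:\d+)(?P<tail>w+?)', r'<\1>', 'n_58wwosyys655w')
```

'n_<w>wosyys<w>'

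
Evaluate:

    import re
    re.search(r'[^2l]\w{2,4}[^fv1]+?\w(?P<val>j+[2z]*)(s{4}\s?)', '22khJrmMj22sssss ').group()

'khJrmMj22ssss'

This matches any character except [2l], then 2 to 4 of a word character; then one or more of any character except [fv1] (lazy), then a word character; then one or more of the literal 'j', then zero or more of one of [2z] (captured as 'val'); then exactly 4 of the literal 's', then optionally whitespace (captured).
The match spans [2:15] → 'khJrmMj22ssss'.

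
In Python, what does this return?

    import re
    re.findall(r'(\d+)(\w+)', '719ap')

This matches one or more of a digit (captured); then one or more of a word character (captured).
Scanning left to right: at [0:5] match '719ap', groups = ('719', 'ap').
`findall` packs the 2 group values into a tuple for every match.

[('719', 'ap')]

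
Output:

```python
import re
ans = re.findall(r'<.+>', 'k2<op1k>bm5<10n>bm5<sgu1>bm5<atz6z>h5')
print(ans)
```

['<op1k>bm5<10n>bm5<sgu1>bm5<atz6z>']

Walking the string: at [2:35] → '<op1k>bm5<10n>bm5<sgu1>bm5<atz6z>'.
No capturing groups, so `findall` returns the 1 full match string.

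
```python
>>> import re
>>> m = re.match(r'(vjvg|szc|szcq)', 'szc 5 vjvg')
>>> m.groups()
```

The match spans [0:3] → 'szc'.
Captured: group 1 = 'szc'.

('szc',)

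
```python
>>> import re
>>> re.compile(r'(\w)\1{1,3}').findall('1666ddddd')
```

`\1` is not a pattern — it's the concrete string captured by group 1, re-applied verbatim.
Scanning left to right: at [1:4] match '666', group 1 = '6'; at [4:8] match 'dddd', group 1 = 'd'.
With a single group, `findall` returns only what that group captured — 2 items.

['6', 'd']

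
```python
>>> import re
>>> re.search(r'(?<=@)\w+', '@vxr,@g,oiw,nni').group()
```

'vxr'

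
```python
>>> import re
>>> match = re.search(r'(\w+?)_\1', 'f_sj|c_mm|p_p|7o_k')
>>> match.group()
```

A backreference is literal: `\1` must see the identical characters the first group matched.
The match spans [10:13] → 'p_p'.

'p_p'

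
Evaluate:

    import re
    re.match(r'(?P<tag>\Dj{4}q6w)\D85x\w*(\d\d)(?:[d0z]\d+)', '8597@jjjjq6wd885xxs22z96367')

None

The pattern matches a non-digit, then exactly 4 of a literal 'j', then the literal 'q6w' (captured as 'tag'); then a non-digit, then the literal '85x', then zero or more of a word character; then a digit, then a digit (captured); then one of [d0z], then one or more of a digit (non-capturing group).
`re.match` only tries the pattern at the start of the string.
Here the pattern fails at index 0, so the call returns None.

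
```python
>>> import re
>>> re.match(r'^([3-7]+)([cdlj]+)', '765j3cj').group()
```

With `match`, the pattern is implicitly anchored at the beginning.
The match spans [0:4] → '765j'.

'765j'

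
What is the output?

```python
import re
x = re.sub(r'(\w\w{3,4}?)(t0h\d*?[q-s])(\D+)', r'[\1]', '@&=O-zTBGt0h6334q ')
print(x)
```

This matches a word character, then 3 to 4 of a word character (lazy) (captured); then the literal 't0h', then zero or more of a digit (lazy), then a character in [q-s] (captured); then one or more of a non-digit (captured).
Matches: at [5:18] → 'zTBGt0h6334q '.
`\1` in the replacement pulls in group 1's text for each match.

@&=O-[zTBG]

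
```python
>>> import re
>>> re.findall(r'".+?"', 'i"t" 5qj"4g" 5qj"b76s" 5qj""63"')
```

['"t"', '"4g"', '"b76s"', '""63"']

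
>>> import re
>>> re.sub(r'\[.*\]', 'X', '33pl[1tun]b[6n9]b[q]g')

'33plXg'

Every occurrence is swapped for 'X'.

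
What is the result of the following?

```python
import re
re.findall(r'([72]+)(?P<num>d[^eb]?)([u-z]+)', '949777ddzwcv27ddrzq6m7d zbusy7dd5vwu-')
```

[('777', 'dd', 'zw'), ('7', 'd ', 'z')]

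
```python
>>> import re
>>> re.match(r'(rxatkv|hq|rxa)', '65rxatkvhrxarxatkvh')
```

None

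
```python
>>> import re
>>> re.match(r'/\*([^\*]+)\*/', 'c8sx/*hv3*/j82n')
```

`re.match` won't scan ahead — the pattern has to work from the very first character.
Here position 0 doesn't satisfy it, so the call returns None.

None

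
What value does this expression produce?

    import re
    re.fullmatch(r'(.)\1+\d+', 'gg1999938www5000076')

None

For `fullmatch`, every character of the input must be accounted for by the pattern.
Here the string isn't matched end-to-end, so the call returns None.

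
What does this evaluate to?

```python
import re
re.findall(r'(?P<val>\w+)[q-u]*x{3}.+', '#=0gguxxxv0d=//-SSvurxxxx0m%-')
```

The pattern matches one or more of a word character (captured as 'val'); then zero or more of a character in [q-u], then exactly 3 of a literal 'x', then one or more of any character.
Scanning left to right: at [2:29] match '0gguxxxv0d=//-SSvurxxxx0m%-', group 1 = '0ggu'.
Because there's exactly one group, `findall` drops the full match and keeps group 1 from the one hit.

['0ggu']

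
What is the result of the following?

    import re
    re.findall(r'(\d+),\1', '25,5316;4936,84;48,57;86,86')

['5', '86']

A backreference is literal: `\1` must see the identical characters the first group matched.
Scanning left to right: at [1:4] match '5,5', group 1 = '5'; at [22:27] match '86,86', group 1 = '86'.
One capturing group, so `findall` returns just the captured substring from each match — 2 in all.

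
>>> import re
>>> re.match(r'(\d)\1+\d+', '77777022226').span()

`\1` has to match the exact text group 1 already captured.
`match` is anchored at position 0; if the pattern doesn't fit there, it returns None.
The match spans [0:11] → '77777022226'.
Captured: group 1 = '7'.

(0, 11)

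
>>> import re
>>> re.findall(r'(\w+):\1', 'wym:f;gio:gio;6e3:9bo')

`\1` has to match the exact text group 1 already captured.
One capturing group, so `findall` returns just the captured substring from the one match — 1 in all.

['gio']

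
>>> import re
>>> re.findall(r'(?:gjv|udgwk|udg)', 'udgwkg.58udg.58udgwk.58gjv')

['udgwk', 'udg', 'udgwk', 'gjv']

Branches in `(...|...)` are attempted left-to-right; the first branch that allows the whole pattern to succeed is taken.
With no groups in the pattern, `findall` gives back each whole match — 4 here.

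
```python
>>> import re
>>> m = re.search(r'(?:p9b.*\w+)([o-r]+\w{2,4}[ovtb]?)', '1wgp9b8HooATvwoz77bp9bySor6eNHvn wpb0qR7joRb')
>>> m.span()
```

Pattern: the literal 'p9b', then zero or more of any character, then one or more of a word character (non-capturing group); then one or more of a character in [o-r], then 2 to 4 of a word character, then optionally one of [ovtb] (captured).
Unlike `match`, `search` isn't anchored — it looks for the pattern anywhere in the string.
The match spans [3:44] → 'p9b8HooATvwoz77bp9bySor6eNHvn wpb0qR7joRb'.
Captured: group 1 = 'oRb'.

(3, 44)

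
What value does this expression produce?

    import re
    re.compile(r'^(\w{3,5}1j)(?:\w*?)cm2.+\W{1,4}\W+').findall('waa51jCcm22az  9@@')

['waa51j']

With a single group, `findall` returns only what that group captured — 1 item.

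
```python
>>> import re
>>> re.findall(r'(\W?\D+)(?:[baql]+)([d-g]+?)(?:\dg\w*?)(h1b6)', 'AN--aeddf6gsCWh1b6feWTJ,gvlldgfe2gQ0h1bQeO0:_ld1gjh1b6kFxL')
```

3 groups means each result is a tuple of 3 captured strings — 2 here.

[('AN--', 'eddf', 'h1b6'), (':_', 'd', 'h1b6')]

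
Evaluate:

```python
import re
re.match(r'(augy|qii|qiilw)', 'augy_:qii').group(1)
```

With `match`, the pattern is implicitly anchored at the beginning.
The match spans [0:4] → 'augy'.
Captured: group 1 = 'augy'.

'augy'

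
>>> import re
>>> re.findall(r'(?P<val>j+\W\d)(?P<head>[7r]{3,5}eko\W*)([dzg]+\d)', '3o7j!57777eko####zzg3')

[('j!5', '7777eko####', 'zzg3')]

This matches one or more of a literal 'j', then a non-word character, then a digit (captured as 'val'); then 3 to 5 of one of [7r], then the literal 'eko', then zero or more of a non-word character (captured as 'head'); then one or more of one of [dzg], then a digit (captured).
3 groups means the one result is a tuple of 3 captured strings — 1 here.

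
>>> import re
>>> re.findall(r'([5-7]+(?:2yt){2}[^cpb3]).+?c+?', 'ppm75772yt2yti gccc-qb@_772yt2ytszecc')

['75772yt2yti', '772yt2yts']

Pattern: one or more of a character in [5-7], then the literal '2yt' repeated 2 times, then any character except [cpb3] (captured); then one or more of any character (lazy), then one or more of a literal 'c' (lazy).
A `+?`/`*?`/`{m,n}?` starts at its minimum and grows only as far as needed for what follows to match.
Walking the string: at [3:17] match '75772yt2yti gc', group 1 = '75772yt2yti'; at [24:36] match '772yt2ytszec', group 1 = '772yt2yts'.
Because there's exactly one group, `findall` drops the full match and keeps group 1 from each hit.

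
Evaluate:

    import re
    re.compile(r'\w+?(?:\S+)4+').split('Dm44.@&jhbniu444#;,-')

['', '#;,-']

Pattern: one or more of a word character (lazy); then one or more of a non-whitespace character (non-capturing group); then one or more of a literal '4'.
Matches to split on: at [0:16] → 'Dm44.@&jhbniu444'.
Splitting on the pattern gives 2 pieces.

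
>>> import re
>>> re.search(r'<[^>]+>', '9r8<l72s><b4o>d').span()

(3, 9)

The match spans [3:9] → '<l72s>'.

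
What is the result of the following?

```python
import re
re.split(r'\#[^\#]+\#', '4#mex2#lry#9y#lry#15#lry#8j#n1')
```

['4', 'lry', 'lry', 'lry', 'n1']

Matches to split on: at [1:7] → '#mex2#'; at [10:14] → '#9y#'; at [17:21] → '#15#'; at [24:28] → '#8j#'.
Each match becomes a cut point; 5 segments remain.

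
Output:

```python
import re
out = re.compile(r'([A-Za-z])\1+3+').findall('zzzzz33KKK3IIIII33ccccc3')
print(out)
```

A backreference is literal: `\1` must see the identical characters the first group matched.
`findall` collects group 1 from each match (4 total).

['z', 'K', 'I', 'c']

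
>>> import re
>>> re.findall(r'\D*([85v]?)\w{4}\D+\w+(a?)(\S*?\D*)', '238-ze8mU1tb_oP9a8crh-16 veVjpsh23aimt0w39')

[('8', '', '-'), ('', '', '')]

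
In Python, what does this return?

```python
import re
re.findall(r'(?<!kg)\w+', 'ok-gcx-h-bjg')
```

['ok', 'gcx', 'h', 'bjg']

`(?!…)`/`(?<!…)` only lets a position through if the neighbouring text does NOT match; no characters are consumed.
`findall` yields the raw match text (4 of them) because the pattern has no groups.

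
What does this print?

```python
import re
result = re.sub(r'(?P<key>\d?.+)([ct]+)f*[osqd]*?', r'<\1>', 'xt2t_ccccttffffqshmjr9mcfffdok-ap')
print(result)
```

This matches optionally a digit, then one or more of any character (captured as 'key'); then one or more of one of [ct] (captured); then zero or more of a literal 'f', then zero or more of one of [osqd] (lazy).
Each match is replaced using the text its own group 1 captured.

<xt2t_ccccttffffqshmjr9m>dok-ap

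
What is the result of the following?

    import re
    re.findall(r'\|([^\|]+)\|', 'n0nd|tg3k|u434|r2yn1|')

['tg3k', 'r2yn1']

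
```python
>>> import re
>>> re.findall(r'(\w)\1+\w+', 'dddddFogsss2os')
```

['d']

`\1` has to match the exact text group 1 already captured.
`findall` collects group 1 from the one match (1 total).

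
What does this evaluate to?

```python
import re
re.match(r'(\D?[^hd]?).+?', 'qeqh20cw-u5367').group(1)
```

'qe'

Pattern: optionally a non-digit, then optionally any character except [hd] (captured); then one or more of any character (lazy).
With the lazy modifier that quantifier settles for the fewest repetitions that let the rest of the pattern succeed (the atoms after it are unaffected and can still be greedy).
`re.match` won't scan ahead — the pattern has to work from the very first character.
The match spans [0:3] → 'qeq'.
Captured: group 1 = 'qe'.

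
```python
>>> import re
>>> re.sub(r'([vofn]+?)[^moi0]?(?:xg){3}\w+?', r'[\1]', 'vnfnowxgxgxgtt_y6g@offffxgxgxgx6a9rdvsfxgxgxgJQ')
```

'[vnfno]t_y6g@[offf]6a9rdvs[f]Q'

The pattern matches one or more of one of [vofn] (lazy) (captured); then optionally any character except [moi0], then the literal 'xg' repeated 3 times, then one or more of a word character (lazy).
`\1` in the replacement pulls in group 1's text for each match.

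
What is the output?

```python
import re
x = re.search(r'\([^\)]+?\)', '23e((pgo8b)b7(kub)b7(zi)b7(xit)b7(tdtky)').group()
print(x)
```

The match spans [3:11] → '((pgo8b)'.

((pgo8b)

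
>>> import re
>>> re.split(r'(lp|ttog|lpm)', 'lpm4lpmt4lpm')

['', 'lp', 'm4', 'lp', 'mt4', 'lp', 'm']

Alternation tries branches left to right and keeps the first one that lets the overall match succeed at that position.
Matches to split on: at [0:2] → 'lp'; at [4:6] → 'lp'; at [9:11] → 'lp'.
The group in the pattern means `split` returns the separators' captures alongside the pieces.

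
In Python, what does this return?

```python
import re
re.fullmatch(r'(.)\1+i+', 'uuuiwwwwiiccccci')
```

None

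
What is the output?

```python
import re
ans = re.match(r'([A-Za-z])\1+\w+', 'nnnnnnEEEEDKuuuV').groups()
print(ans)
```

`\1` is not a pattern — it's the concrete string captured by group 1, re-applied verbatim.
`re.match` won't scan ahead — the pattern has to work from the very first character.
The match spans [0:16] → 'nnnnnnEEEEDKuuuV'.
Captured: group 1 = 'n'.

('n',)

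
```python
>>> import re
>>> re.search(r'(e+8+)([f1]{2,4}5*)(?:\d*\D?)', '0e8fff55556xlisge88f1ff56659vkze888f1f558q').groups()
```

('e8', 'fff5555')

Pattern: one or more of the literal 'e', then one or more of the literal '8' (captured); then 2 to 4 of one of [f1], then zero or more of the literal '5' (captured); then zero or more of a digit, then optionally a non-digit (non-capturing group).
`re.search` scans for the first position where the pattern succeeds.
The match spans [1:12] → 'e8fff55556x'.
Captured: group 1 = 'e8', group 2 = 'fff5555'.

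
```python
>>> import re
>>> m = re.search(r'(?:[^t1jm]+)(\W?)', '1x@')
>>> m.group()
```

'x@'

The match spans [1:3] → 'x@'.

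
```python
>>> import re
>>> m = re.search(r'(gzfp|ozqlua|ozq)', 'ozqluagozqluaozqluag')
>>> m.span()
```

(0, 6)

Alternation isn't longest-match — the leftmost alternative that fits at this position is chosen.
The match spans [0:6] → 'ozqlua'.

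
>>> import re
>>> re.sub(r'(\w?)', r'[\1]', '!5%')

'[]![5][]%[]'

This matches optionally a word character (captured).
Each match is replaced using the text its own group 1 captured.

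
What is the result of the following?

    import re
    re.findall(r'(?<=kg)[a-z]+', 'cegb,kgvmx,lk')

Lookahead/lookbehind check context without consuming it, so the matched span excludes the asserted characters.
Walking the string: at [7:10] → 'vmx'.
`findall` yields the raw match text (1 of them) because the pattern has no groups.

['vmx']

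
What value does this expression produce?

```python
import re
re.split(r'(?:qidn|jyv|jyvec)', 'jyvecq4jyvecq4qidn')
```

['', 'ecq4', 'ecq4', '']

Alternation isn't longest-match — the leftmost alternative that fits at this position is chosen.
Splitting on the pattern gives 4 pieces.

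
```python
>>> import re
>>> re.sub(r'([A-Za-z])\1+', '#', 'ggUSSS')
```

`\1` has to match the exact text group 1 already captured.
`sub` substitutes '#' at each match site.

'#U#'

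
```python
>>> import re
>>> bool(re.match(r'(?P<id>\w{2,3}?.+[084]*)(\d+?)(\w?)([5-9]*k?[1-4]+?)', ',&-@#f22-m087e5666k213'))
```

False

Pattern: 2 to 3 of a word character (lazy), then one or more of any character, then zero or more of one of [084] (captured as 'id'); then one or more of a digit (lazy) (captured); then optionally a word character (captured); then zero or more of a character in [5-9], then optionally a literal 'k', then one or more of a character in [1-4] (lazy) (captured).
`re.match` only tries the pattern at the start of the string.
Here position 0 doesn't satisfy it, so the call returns None, and `bool(None)` is False.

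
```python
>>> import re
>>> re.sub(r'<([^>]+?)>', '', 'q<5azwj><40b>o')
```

Matches: at [1:8] → '<5azwj>'; at [8:13] → '<40b>'.
Each match is replaced by ''.

'qo'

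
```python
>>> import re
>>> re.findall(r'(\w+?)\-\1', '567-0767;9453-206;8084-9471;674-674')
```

A backreference is literal: `\1` must see the identical characters the first group matched.
`findall` collects group 1 from the one match (1 total).

['674']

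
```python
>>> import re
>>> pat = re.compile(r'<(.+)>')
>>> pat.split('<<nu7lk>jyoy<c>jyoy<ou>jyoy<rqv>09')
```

['', '<nu7lk>jyoy<c>jyoy<ou>jyoy<rqv', '09']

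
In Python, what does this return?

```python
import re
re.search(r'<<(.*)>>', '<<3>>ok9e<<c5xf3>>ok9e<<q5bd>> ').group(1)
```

`search` walks the string left to right and returns the first match it finds.
The match spans [0:30] → '<<3>>ok9e<<c5xf3>>ok9e<<q5bd>>'.
Captured: group 1 = '3>>ok9e<<c5xf3>>ok9e<<q5bd'.

'3>>ok9e<<c5xf3>>ok9e<<q5bd'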